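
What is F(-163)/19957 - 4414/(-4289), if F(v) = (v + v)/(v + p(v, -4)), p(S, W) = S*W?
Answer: 264262016/256786719 ≈ 1.0291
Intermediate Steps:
F(v) = -⅔ (F(v) = (v + v)/(v + v*(-4)) = (2*v)/(v - 4*v) = (2*v)/((-3*v)) = (2*v)*(-1/(3*v)) = -⅔)
F(-163)/19957 - 4414/(-4289) = -⅔/19957 - 4414/(-4289) = -⅔*1/19957 - 4414*(-1/4289) = -2/59871 + 4414/4289 = 264262016/256786719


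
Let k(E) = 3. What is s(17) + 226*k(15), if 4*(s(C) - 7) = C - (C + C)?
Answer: 2723/4 ≈ 680.75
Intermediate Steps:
s(C) = 7 - C/4 (s(C) = 7 + (C - (C + C))/4 = 7 + (C - 2*C)/4 = 7 + (-C)/4 = 7 - C/4)
s(17) + 226*k(15) = (7 - ¼*17) + 226*3 = (7 - 17/4) + 678 = 11/4 + 678 = 2723/4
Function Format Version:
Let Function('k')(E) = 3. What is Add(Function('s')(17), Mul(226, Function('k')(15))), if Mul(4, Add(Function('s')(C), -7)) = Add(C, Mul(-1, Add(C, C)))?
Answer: Rational(2723, 4) ≈ 680.75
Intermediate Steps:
Function('s')(C) = Add(7, Mul(Rational(-1, 4), C)) (Function('s')(C) = Add(7, Mul(Rational(1, 4), Add(C, Mul(-1, Add(C, C))))) = Add(7, Mul(Rational(1, 4), Add(C, Mul(-1, Mul(2, C))))) = Add(7, Mul(Rational(1, 4), Add(C, Mul(-2, C)))) = Add(7, Mul(Rational(1, 4), Mul(-1, C))) = Add(7, Mul(Rational(-1, 4), C)))
Add(Function('s')(17), Mul(226, Function('k')(15))) = Add(Add(7, Mul(Rational(-1, 4), 17)), Mul(226, 3)) = Add(Add(7, Rational(-17, 4)), 678) = Add(Rational(11, 4), 678) = Rational(2723, 4)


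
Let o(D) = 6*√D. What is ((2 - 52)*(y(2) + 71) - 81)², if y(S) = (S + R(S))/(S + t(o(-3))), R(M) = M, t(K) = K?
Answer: (40641783*√3 + 171025993*I)/(3*√3 + 13*I) ≈ 1.321e+7 - 1.349e+5*I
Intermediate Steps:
y(S) = 2*S/(S + 6*I*√3) (y(S) = (S + S)/(S + 6*√(-3)) = (2*S)/(S + 6*(I*√3)) = (2*S)/(S + 6*I*√3) = 2*S/(S + 6*I*√3))
((2 - 52)*(y(2) + 71) - 81)² = ((2 - 52)*(2*2/(2 + 6*I*√3) + 71) - 81)² = (-50*(4/(2 + 6*I*√3) + 71) - 81)² = (-50*(71 + 4/(2 + 6*I*√3)) - 81)² = ((-3550 - 200/(2 + 6*I*√3)) - 81)² = (-3631 - 200/(2 + 6*I*√3))²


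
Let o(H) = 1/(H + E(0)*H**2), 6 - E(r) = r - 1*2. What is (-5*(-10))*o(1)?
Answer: 50/9 ≈ 5.5556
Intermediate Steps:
E(r) = 8 - r (E(r) = 6 - (r - 1*2) = 6 - (r - 2) = 6 - (-2 + r) = 6 + (2 - r) = 8 - r)
o(H) = 1/(H + 8*H**2) (o(H) = 1/(H + (8 - 1*0)*H**2) = 1/(H + (8 + 0)*H**2) = 1/(H + 8*H**2))
(-5*(-10))*o(1) = (-5*(-10))*(1/(1*(1 + 8*1))) = 50*(1/(1 + 8)) = 50*(1/9) = 50/9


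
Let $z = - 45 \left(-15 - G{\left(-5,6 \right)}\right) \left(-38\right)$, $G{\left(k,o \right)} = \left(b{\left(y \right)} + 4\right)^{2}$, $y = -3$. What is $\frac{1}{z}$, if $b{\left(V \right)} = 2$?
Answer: $- \frac{1}{87210} \approx -1.1467 \cdot 10^{-5}$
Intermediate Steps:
$G{\left(k,o \right)} = 36$ ($G{\left(k,o \right)} = \left(2 + 4\right)^{2} = 6^{2} = 36$)
$z = -87210$ ($z = - 45 \left(-15 - 36\right) \left(-38\right) = \left(-45\right) \left(-51\right) \left(-38\right) = 2295 \left(-38\right) = -87210$)
$\frac{1}{z} = \frac{1}{-87210} = - \frac{1}{87210}$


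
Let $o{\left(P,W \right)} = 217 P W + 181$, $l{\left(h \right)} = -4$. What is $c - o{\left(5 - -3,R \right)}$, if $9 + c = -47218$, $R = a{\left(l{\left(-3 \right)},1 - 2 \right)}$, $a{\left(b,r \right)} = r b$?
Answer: $-54352$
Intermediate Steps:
$a{\left(b,r \right)} = b r$
$R = 4$ ($R = - 4 \left(1 - 2\right) = \left(-4\right) \left(-1\right) = 4$)
$c = -47227$ ($c = -9 - 47218 = -47227$)
$o{\left(P,W \right)} = 181 + 217 P W$ ($o{\left(P,W \right)} = 217 P W + 181 = 181 + 217 P W$)
$c - o{\left(5 - -3,R \right)} = -47227 - \left(181 + 217 \left(5 - -3\right) 4\right) = -47227 - \left(181 + 217 \left(5 + 3\right) 4\right) = -47227 - \left(181 + 217 \cdot 8 \cdot 4\right) = -47227 - \left(181 + 6944\right) = -47227 - 7125 = -54352$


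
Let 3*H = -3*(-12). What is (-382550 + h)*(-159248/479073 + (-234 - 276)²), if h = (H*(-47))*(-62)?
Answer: -43311055749770264/479073 ≈ -9.0406e+10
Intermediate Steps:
H = 12 (H = (-3*(-12))/3 = (⅓)*36 = 12)
h = 34968 (h = (12*(-47))*(-62) = -564*(-62) = 34968)
(-382550 + h)*(-159248/479073 + (-234 - 276)²) = (-382550 + 34968)*(-159248/479073 + (-234 - 276)²) = -347582*(-159248*1/479073 + (-510)²) = -347582*(-159248/479073 + 260100) = -347582*124606728052/479073 = -43311055749770264/479073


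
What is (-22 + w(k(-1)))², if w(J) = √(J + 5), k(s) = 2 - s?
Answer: 492 - 88*√2 ≈ 367.55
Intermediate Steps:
w(J) = √(5 + J)
(-22 + w(k(-1)))² = (-22 + √(5 + (2 - 1*(-1))))² = (-22 + √(5 + (2 + 1)))² = (-22 + √(5 + 3))² = (-22 + √8)² = (-22 + 2*√2)²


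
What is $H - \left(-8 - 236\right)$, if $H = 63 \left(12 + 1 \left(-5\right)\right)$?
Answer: $685$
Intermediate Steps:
$H = 441$ ($H = 63 \left(12 - 5\right) = 63 \cdot 7 = 441$)
$H - \left(-8 - 236\right) = 441 - \left(-8 - 236\right) = 441 - -244 = 441 + 244 = 685$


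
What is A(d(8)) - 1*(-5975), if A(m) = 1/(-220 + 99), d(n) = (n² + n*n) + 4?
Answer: 722974/121 ≈ 5975.0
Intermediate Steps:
d(n) = 4 + 2*n² (d(n) = (n² + n²) + 4 = 2*n² + 4 = 4 + 2*n²)
A(m) = -1/121 (A(m) = 1/(-121) = -1/121)
A(d(8)) - 1*(-5975) = -1/121 - 1*(-5975) = -1/121 + 5975 = 722974/121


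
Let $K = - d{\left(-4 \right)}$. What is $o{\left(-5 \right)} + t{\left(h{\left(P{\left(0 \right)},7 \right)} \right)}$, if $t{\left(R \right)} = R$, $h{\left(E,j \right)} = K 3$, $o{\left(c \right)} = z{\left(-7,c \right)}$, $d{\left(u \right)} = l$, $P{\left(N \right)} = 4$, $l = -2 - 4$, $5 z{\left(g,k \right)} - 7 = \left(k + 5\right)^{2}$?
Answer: $\frac{97}{5} \approx 19.4$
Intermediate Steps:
$z{\left(g,k \right)} = \frac{7}{5} + \frac{\left(5 + k\right)^{2}}{5}$ ($z{\left(g,k \right)} = \frac{7}{5} + \frac{\left(k + 5\right)^{2}}{5} = \frac{7}{5} + \frac{\left(5 + k\right)^{2}}{5}$)
$l = -6$ ($l = -2 - 4 = -6$)
$d{\left(u \right)} = -6$
$o{\left(c \right)} = \frac{7}{5} + \frac{\left(5 + c\right)^{2}}{5}$
$K = 6$ ($K = \left(-1\right) \left(-6\right) = 6$)
$h{\left(E,j \right)} = 18$ ($h{\left(E,j \right)} = 6 \cdot 3 = 18$)
$o{\left(-5 \right)} + t{\left(h{\left(P{\left(0 \right)},7 \right)} \right)} = \left(\frac{7}{5} + \frac{\left(5 - 5\right)^{2}}{5}\right) + 18 = \left(\frac{7}{5} + \frac{0^{2}}{5}\right) + 18 = \left(\frac{7}{5} + \frac{1}{5} \cdot 0\right) + 18 = \left(\frac{7}{5} + 0\right) + 18 = \frac{7}{5} + 18 = \frac{97}{5}$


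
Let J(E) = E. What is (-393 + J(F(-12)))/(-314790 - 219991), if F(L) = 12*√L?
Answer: 393/534781 - 24*I*√3/534781 ≈ 0.00073488 - 7.7731e-5*I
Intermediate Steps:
(-393 + J(F(-12)))/(-314790 - 219991) = (-393 + 12*√(-12))/(-314790 - 219991) = (-393 + 12*(2*I*√3))/(-534781) = (-393 + 24*I*√3)*(-1/534781) = 393/534781 - 24*I*√3/534781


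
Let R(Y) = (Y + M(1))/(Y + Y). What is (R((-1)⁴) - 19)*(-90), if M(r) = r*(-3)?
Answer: 1800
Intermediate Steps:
M(r) = -3*r
R(Y) = (-3 + Y)/(2*Y) (R(Y) = (Y - 3*1)/(Y + Y) = (Y - 3)/((2*Y)) = (-3 + Y)*(1/(2*Y)) = (-3 + Y)/(2*Y))
(R((-1)⁴) - 19)*(-90) = ((-3 + (-1)⁴)/(2*((-1)⁴)) - 19)*(-90) = ((½)*(-3 + 1)/1 - 19)*(-90) = ((½)*1*(-2) - 19)*(-90) = (-1 - 19)*(-90) = -20*(-90) = 1800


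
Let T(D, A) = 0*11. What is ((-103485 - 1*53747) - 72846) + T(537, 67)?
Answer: -230078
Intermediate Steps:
T(D, A) = 0
((-103485 - 1*53747) - 72846) + T(537, 67) = ((-103485 - 1*53747) - 72846) + 0 = ((-103485 - 53747) - 72846) + 0 = (-157232 - 72846) + 0 = -230078 + 0 = -230078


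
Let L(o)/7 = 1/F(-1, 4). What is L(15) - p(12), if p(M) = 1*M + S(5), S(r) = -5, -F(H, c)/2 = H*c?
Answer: -49/8 ≈ -6.1250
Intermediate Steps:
F(H, c) = -2*H*c
p(M) = -5 + M (p(M) = 1*M - 5 = M - 5 = -5 + M)
L(o) = 7/8 (L(o) = 7/((-2*(-1)*4)) = 7/8)
L(15) - p(12) = 7/8 - (-5 + 12) = 7/8 - 1*7 = 7/8 - 7 = -49/8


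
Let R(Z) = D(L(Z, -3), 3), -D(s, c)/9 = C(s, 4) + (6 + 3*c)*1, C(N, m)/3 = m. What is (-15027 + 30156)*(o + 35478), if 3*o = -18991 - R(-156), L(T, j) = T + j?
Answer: 442200498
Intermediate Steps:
C(N, m) = 3*m
D(s, c) = -162 - 27*c (D(s, c) = -9*(3*4 + (6 + 3*c)*1) = -9*(12 + (6 + 3*c)) = -9*(18 + 3*c) = -162 - 27*c)
R(Z) = -243 (R(Z) = -162 - 27*3 = -162 - 81 = -243)
o = -18748/3 (o = (-18991 - 1*(-243))/3 = (-18991 + 243)/3 = (⅓)*(-18748) = -18748/3 ≈ -6249.3)
(-15027 + 30156)*(o + 35478) = (-15027 + 30156)*(-18748/3 + 35478) = 15129*(87686/3) = 442200498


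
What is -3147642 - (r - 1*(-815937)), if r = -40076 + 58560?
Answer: -3982063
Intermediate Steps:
r = 18484
-3147642 - (r - 1*(-815937)) = -3147642 - (18484 - 1*(-815937)) = -3147642 - (18484 + 815937) = -3147642 - 1*834421 = -3147642 - 834421 = -3982063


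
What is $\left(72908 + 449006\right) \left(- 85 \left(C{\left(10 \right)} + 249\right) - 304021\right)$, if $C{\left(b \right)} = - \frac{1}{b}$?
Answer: $-169714689735$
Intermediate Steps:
$\left(72908 + 449006\right) \left(- 85 \left(C{\left(10 \right)} + 249\right) - 304021\right) = \left(72908 + 449006\right) \left(- 85 \left(- \frac{1}{10} + 249\right) - 304021\right) = 521914 \left(- 85 \left(\left(-1\right) \frac{1}{10} + 249\right) - 304021\right) = 521914 \left(- 85 \left(- \frac{1}{10} + 249\right) - 304021\right) = 521914 \left(\left(-85\right) \frac{2489}{10} - 304021\right) = 521914 \left(- \frac{42313}{2} - 304021\right) = 521914 \left(- \frac{650355}{2}\right) = -169714689735$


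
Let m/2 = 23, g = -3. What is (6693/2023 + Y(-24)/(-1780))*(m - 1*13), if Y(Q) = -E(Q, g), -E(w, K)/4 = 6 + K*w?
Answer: 93079503/900235 ≈ 103.39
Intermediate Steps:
m = 46 (m = 2*23 = 46)
E(w, K) = -24 - 4*K*w (E(w, K) = -4*(6 + K*w) = -24 - 4*K*w)
Y(Q) = 24 - 12*Q (Y(Q) = -(-24 - 4*(-3)*Q) = -(-24 + 12*Q) = 24 - 12*Q)
(6693/2023 + Y(-24)/(-1780))*(m - 1*13) = (6693/2023 + (24 - 12*(-24))/(-1780))*(46 - 1*13) = (6693*(1/2023) + (24 + 288)*(-1/1780))*(46 - 13) = (6693/2023 + 312*(-1/1780))*33 = (6693/2023 - 78/445)*33 = (2820591/900235)*33 = 93079503/900235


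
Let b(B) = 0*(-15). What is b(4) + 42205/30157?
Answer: 42205/30157 ≈ 1.3995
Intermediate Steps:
b(B) = 0
b(4) + 42205/30157 = 0 + 42205/30157 = 42205/30157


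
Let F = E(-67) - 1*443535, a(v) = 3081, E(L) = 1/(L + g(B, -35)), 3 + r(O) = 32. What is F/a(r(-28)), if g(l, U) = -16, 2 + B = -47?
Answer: -36813406/255723 ≈ -143.96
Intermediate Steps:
B = -49 (B = -2 - 47 = -49)
r(O) = 29 (r(O) = -3 + 32 = 29)
E(L) = 1/(-16 + L) (E(L) = 1/(L - 16) = 1/(-16 + L))
F = -36813406/83 (F = 1/(-16 - 67) - 1*443535 = 1/(-83) - 443535 = -1/83 - 443535 = -36813406/83 ≈ -4.4354e+5)
F/a(r(-28)) = -36813406/83/3081 = -36813406/83*1/3081 = -36813406/255723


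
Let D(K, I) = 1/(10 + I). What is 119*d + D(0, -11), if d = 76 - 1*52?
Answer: 2855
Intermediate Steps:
d = 24 (d = 76 - 52 = 24)
119*d + D(0, -11) = 119*24 + 1/(10 - 11) = 2856 + 1/(-1) = 2856 - 1 = 2855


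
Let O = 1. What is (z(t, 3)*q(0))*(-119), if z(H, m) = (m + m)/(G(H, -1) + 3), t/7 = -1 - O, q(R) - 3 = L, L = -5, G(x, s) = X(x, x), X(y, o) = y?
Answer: -1428/11 ≈ -129.82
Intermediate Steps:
G(x, s) = x
q(R) = -2 (q(R) = 3 - 5 = -2)
t = -14 (t = 7*(-1 - 1*1) = 7*(-1 - 1) = 7*(-2) = -14)
z(H, m) = 2*m/(3 + H) (z(H, m) = (m + m)/(H + 3) = (2*m)/(3 + H) = 2*m/(3 + H))
(z(t, 3)*q(0))*(-119) = ((2*3/(3 - 14))*(-2))*(-119) = ((2*3/(-11))*(-2))*(-119) = ((2*3*(-1/11))*(-2))*(-119) = -6/11*(-2)*(-119) = (12/11)*(-119) = -1428/11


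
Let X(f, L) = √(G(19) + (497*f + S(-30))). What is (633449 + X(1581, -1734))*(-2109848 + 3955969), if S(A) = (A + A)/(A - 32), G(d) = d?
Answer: 1169423501329 + 1846121*√755131666/31 ≈ 1.1711e+12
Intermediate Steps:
S(A) = 2*A/(-32 + A) (S(A) = (2*A)/(-32 + A) = 2*A/(-32 + A))
X(f, L) = √(619/31 + 497*f) (X(f, L) = √(19 + (497*f + 2*(-30)/(-32 - 30))) = √(19 + (497*f + 2*(-30)/(-62))) = √(19 + (497*f + 2*(-30)*(-1/62))) = √(19 + (497*f + 30/31)) = √(19 + (30/31 + 497*f)) = √(619/31 + 497*f))
(633449 + X(1581, -1734))*(-2109848 + 3955969) = (633449 + √(19189 + 477617*1581)/31)*(-2109848 + 3955969) = (633449 + √(19189 + 755112477)/31)*1846121 = (633449 + √755131666/31)*1846121 = 1169423501329 + 1846121*√755131666/31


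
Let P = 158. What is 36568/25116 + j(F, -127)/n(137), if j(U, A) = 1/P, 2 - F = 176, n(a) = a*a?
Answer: 3872946509/2660055294 ≈ 1.4560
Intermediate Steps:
n(a) = a**2
F = -174 (F = 2 - 1*176 = 2 - 176 = -174)
j(U, A) = 1/158
36568/25116 + j(F, -127)/n(137) = 36568/25116 + 1/(158*(137**2)) = 36568*(1/25116) + (1/158)/18769 = 1306/897 + (1/158)*(1/18769) = 1306/897 + 1/2965502 = 3872946509/2660055294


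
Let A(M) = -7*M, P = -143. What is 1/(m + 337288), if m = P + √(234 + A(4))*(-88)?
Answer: 337145/113665155761 + 88*√206/113665155761 ≈ 2.9772e-6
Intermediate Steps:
m = -143 - 88*√206 (m = -143 + √(234 - 7*4)*(-88) = -143 + √(234 - 28)*(-88) = -143 + √206*(-88) = -143 - 88*√206 ≈ -1406.0)
1/(m + 337288) = 1/((-143 - 88*√206) + 337288) = 1/(337145 - 88*√206)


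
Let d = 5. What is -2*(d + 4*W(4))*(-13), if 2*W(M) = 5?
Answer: 390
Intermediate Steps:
W(M) = 5/2 (W(M) = (½)*5 = 5/2)
-2*(d + 4*W(4))*(-13) = -2*(5 + 4*(5/2))*(-13) = -2*(5 + 10)*(-13) = -2*15*(-13) = -30*(-13) = 390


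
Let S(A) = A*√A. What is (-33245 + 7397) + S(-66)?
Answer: -25848 - 66*I*√66 ≈ -25848.0 - 536.19*I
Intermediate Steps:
S(A) = A^(3/2)
(-33245 + 7397) + S(-66) = (-33245 + 7397) + (-66)^(3/2) = -25848 - 66*I*√66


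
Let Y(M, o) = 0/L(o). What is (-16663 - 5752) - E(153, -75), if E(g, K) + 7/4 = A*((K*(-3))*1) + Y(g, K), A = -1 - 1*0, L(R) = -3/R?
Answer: -88753/4 ≈ -22188.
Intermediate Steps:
Y(M, o) = 0 (Y(M, o) = 0/((-3/o)) = 0*(-o/3) = 0)
A = -1 (A = -1 + 0 = -1)
E(g, K) = -7/4 + 3*K (E(g, K) = -7/4 + (-K*(-3) + 0) = -7/4 + (-(-3*K) + 0) = -7/4 + (-(-3)*K + 0) = -7/4 + (3*K + 0) = -7/4 + 3*K)
(-16663 - 5752) - E(153, -75) = (-16663 - 5752) - (-7/4 + 3*(-75)) = -22415 - (-7/4 - 225) = -22415 - 1*(-907/4) = -22415 + 907/4 = -88753/4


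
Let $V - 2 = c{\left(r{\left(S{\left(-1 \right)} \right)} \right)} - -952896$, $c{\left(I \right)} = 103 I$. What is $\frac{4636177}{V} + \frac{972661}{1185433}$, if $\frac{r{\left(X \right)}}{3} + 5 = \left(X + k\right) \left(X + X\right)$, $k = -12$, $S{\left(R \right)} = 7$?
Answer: $\frac{6400182512544}{1102124325059} \approx 5.8071$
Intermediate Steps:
$r{\left(X \right)} = -15 + 6 X \left(-12 + X\right)$ ($r{\left(X \right)} = -15 + 3 \left(X - 12\right) \left(X + X\right) = -15 + 3 \left(-12 + X\right) 2 X = -15 + 3 \cdot 2 X \left(-12 + X\right) = -15 + 6 X \left(-12 + X\right)$)
$V = 929723$ ($V = 2 + \left(103 \left(-15 - 504 + 6 \cdot 7^{2}\right) - -952896\right) = 2 + \left(103 \left(-15 - 504 + 6 \cdot 49\right) + 952896\right) = 2 + \left(103 \left(-15 - 504 + 294\right) + 952896\right) = 2 + \left(103 \left(-225\right) + 952896\right) = 2 + \left(-23175 + 952896\right) = 2 + 929721 = 929723$)
$\frac{4636177}{V} + \frac{972661}{1185433} = \frac{4636177}{929723} + \frac{972661}{1185433} = \frac{6400182512544}{1102124325059}$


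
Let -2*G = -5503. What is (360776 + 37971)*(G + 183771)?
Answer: 148750574615/2 ≈ 7.4375e+10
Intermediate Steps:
G = 5503/2 (G = -½*(-5503) = 5503/2 ≈ 2751.5)
(360776 + 37971)*(G + 183771) = (360776 + 37971)*(5503/2 + 183771) = 398747*(373045/2) = 148750574615/2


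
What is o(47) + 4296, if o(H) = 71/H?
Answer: 201983/47 ≈ 4297.5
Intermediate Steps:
o(47) + 4296 = 71/47 + 4296 = 201983/47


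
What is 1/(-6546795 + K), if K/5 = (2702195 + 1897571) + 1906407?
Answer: 1/25984070 ≈ 3.8485e-8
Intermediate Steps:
K = 32530865 (K = 5*((2702195 + 1897571) + 1906407) = 5*(4599766 + 1906407) = 5*6506173 = 32530865)
1/(-6546795 + K) = 1/(-6546795 + 32530865) = 1/25984070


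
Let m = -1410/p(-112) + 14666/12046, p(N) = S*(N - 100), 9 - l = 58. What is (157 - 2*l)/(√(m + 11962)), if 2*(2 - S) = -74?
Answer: 255*√824097033735368458/99292459907 ≈ 2.3314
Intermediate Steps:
S = 39 (S = 2 - ½*(-74) = 2 + 37 = 39)
l = -49 (l = 9 - 1*58 = 9 - 58 = -49)
p(N) = -3900 + 39*N (p(N) = 39*(N - 100) = 39*(-100 + N) = -3900 + 39*N)
m = 11520279/8299694 (m = -1410/(-3900 + 39*(-112)) + 14666/12046 = -1410/(-3900 - 4368) + 14666*(1/12046) = -1410/(-8268) + 7333/6023 = -1410*(-1/8268) + 7333/6023 = 235/1378 + 7333/6023 = 11520279/8299694 ≈ 1.3880)
(157 - 2*l)/(√(m + 11962)) = (157 - 2*(-49))/(√(11520279/8299694 + 11962)) = (157 + 98)/(√(99292459907/8299694)) = 255/((√824097033735368458/8299694)) = 255*(√824097033735368458/99292459907) = 255*√824097033735368458/99292459907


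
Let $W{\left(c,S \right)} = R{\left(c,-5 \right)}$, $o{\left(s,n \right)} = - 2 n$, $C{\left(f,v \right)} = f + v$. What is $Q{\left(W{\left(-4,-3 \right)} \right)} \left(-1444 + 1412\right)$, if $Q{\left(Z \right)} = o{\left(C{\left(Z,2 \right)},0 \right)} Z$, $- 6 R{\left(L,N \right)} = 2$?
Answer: $0$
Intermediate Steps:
$R{\left(L,N \right)} = - \frac{1}{3}$ ($R{\left(L,N \right)} = \left(- \frac{1}{6}\right) 2 = - \frac{1}{3}$)
$W{\left(c,S \right)} = - \frac{1}{3}$
$Q{\left(Z \right)} = 0$ ($Q{\left(Z \right)} = \left(-2\right) 0 Z = 0 Z = 0$)
$Q{\left(W{\left(-4,-3 \right)} \right)} \left(-1444 + 1412\right) = 0 \left(-1444 + 1412\right) = 0 \left(-32\right) = 0$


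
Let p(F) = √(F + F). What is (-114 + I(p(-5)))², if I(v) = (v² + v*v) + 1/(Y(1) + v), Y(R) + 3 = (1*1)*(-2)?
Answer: (179828*√10 + 270681*I)/(5*(2*√10 + 3*I)) ≈ 17994.0 + 24.24*I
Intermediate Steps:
Y(R) = -5 (Y(R) = -3 + (1*1)*(-2) = -3 + 1*(-2) = -3 - 2 = -5)
p(F) = √2*√F (p(F) = √(2*F) = √2*√F)
I(v) = 1/(-5 + v) + 2*v² (I(v) = (v² + v*v) + 1/(-5 + v) = (v² + v²) + 1/(-5 + v) = 2*v² + 1/(-5 + v) = 1/(-5 + v) + 2*v²)
(-114 + I(p(-5)))² = (-114 + (1 - 10*(√2*√(-5))² + 2*(√2*√(-5))³)/(-5 + √2*√(-5)))² = (-114 + (1 - 10*(√2*(I*√5))² + 2*(√2*(I*√5))³)/(-5 + √2*(I*√5)))² = (-114 + (1 - 10*(I*√10)² + 2*(I*√10)³)/(-5 + I*√10))² = (-114 + (1 - 10*(-10) + 2*(-10*I*√10))/(-5 + I*√10))² = (-114 + (1 + 100 - 20*I*√10)/(-5 + I*√10))² = (-114 + (101 - 20*I*√10)/(-5 + I*√10))²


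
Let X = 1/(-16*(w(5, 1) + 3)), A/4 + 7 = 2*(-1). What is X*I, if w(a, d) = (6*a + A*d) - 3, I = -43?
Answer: -43/96 ≈ -0.44792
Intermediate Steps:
A = -36 (A = -28 + 4*(2*(-1)) = -28 + 4*(-2) = -28 - 8 = -36)
w(a, d) = -3 - 36*d + 6*a (w(a, d) = (6*a - 36*d) - 3 = (-36*d + 6*a) - 3 = -3 - 36*d + 6*a)
X = 1/96 (X = 1/(-16*((-3 - 36*1 + 6*5) + 3)) = 1/(-16*((-3 - 36 + 30) + 3)) = 1/(-16*(-9 + 3)) = 1/(-16*(-6)) = 1/96 ≈ 0.010417)
X*I = (1/96)*(-43) = -43/96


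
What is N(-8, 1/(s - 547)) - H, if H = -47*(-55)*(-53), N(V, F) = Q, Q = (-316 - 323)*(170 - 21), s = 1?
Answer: 41794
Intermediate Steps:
Q = -95211 (Q = -639*149 = -95211)
N(V, F) = -95211
H = -137005 (H = 2585*(-53) = -137005)
N(-8, 1/(s - 547)) - H = -95211 - 1*(-137005) = -95211 + 137005 = 41794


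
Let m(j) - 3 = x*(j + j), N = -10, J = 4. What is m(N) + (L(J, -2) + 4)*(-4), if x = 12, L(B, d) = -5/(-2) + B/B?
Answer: -267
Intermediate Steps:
L(B, d) = 7/2 (L(B, d) = -5*(-½) + 1 = 5/2 + 1 = 7/2)
m(j) = 3 + 24*j (m(j) = 3 + 12*(j + j) = 3 + 12*(2*j) = 3 + 24*j)
m(N) + (L(J, -2) + 4)*(-4) = (3 + 24*(-10)) + (7/2 + 4)*(-4) = (3 - 240) + (15/2)*(-4) = -237 - 30 = -267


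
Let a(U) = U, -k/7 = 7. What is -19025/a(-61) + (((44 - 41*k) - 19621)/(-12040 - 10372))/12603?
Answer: 447814401379/1435830383 ≈ 311.89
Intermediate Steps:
k = -49 (k = -7*7 = -49)
-19025/a(-61) + (((44 - 41*k) - 19621)/(-12040 - 10372))/12603 = -19025/(-61) + (((44 - 41*(-49)) - 19621)/(-12040 - 10372))/12603 = -19025*(-1/61) + (((44 + 2009) - 19621)/(-22412))*(1/12603) = 19025/61 + ((2053 - 19621)*(-1/22412))*(1/12603) = 19025/61 - 17568*(-1/22412)*(1/12603) = 19025/61 + (4392/5603)*(1/12603) = 19025/61 + 1464/23538203 = 447814401379/1435830383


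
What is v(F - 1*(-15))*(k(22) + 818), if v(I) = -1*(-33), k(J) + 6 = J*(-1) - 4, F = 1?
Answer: 25938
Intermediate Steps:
k(J) = -10 - J (k(J) = -6 + (J*(-1) - 4) = -6 + (-J - 4) = -6 + (-4 - J) = -10 - J)
v(I) = 33
v(F - 1*(-15))*(k(22) + 818) = 33*((-10 - 1*22) + 818) = 33*((-10 - 22) + 818) = 33*(-32 + 818) = 33*786 = 25938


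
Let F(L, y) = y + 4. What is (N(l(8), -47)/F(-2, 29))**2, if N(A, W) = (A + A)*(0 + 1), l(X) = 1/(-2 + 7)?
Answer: 4/27225 ≈ 0.00014692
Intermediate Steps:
F(L, y) = 4 + y
l(X) = 1/5
N(A, W) = 2*A (N(A, W) = (2*A)*1 = 2*A)
(N(l(8), -47)/F(-2, 29))**2 = ((2*(1/5))/(4 + 29))**2 = ((2/5)/33)**2 = ((2/5)*(1/33))**2 = (2/165)**2 = 4/27225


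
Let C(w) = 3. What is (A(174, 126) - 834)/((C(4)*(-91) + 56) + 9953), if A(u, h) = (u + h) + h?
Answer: -51/1217 ≈ -0.041906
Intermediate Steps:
A(u, h) = u + 2*h (A(u, h) = (h + u) + h = u + 2*h)
(A(174, 126) - 834)/((C(4)*(-91) + 56) + 9953) = ((174 + 2*126) - 834)/((3*(-91) + 56) + 9953) = ((174 + 252) - 834)/((-273 + 56) + 9953) = (426 - 834)/(-217 + 9953) = -408/9736 = -408*1/9736 = -51/1217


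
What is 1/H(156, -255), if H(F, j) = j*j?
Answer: 1/65025 ≈ 1.5379e-5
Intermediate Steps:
H(F, j) = j**2
1/H(156, -255) = 1/((-255)**2) = 1/65025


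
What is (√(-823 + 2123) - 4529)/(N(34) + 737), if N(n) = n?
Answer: -4529/771 + 10*√13/771 ≈ -5.8274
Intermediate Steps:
(√(-823 + 2123) - 4529)/(N(34) + 737) = (√(-823 + 2123) - 4529)/(34 + 737) = (√1300 - 4529)/771 = (10*√13 - 4529)*(1/771) = (-4529 + 10*√13)*(1/771) = -4529/771 + 10*√13/771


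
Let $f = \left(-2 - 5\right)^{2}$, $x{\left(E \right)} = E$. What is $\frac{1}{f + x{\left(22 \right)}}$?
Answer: $\frac{1}{71} \approx 0.014085$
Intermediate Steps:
$f = 49$ ($f = \left(-7\right)^{2} = 49$)
$\frac{1}{f + x{\left(22 \right)}} = \frac{1}{49 + 22} = \frac{1}{71}$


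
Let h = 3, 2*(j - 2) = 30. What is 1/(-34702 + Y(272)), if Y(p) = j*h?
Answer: -1/34651 ≈ -2.8859e-5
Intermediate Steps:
j = 17 (j = 2 + (1/2)*30 = 2 + 15 = 17)
Y(p) = 51 (Y(p) = 17*3 = 51)
1/(-34702 + Y(272)) = 1/(-34702 + 51) = 1/(-34651) = -1/34651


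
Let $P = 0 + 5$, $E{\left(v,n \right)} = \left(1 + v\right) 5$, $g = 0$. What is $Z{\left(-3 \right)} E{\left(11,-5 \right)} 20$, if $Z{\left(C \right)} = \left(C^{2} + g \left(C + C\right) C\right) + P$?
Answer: $16800$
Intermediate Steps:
$E{\left(v,n \right)} = 5 + 5 v$
$P = 5$
$Z{\left(C \right)} = 5 + C^{2}$ ($Z{\left(C \right)} = \left(C^{2} + 0 \left(C + C\right) C\right) + 5 = \left(C^{2} + 0 \cdot 2 C C\right) + 5 = \left(C^{2} + 0 C\right) + 5 = \left(C^{2} + 0\right) + 5 = C^{2} + 5 = 5 + C^{2}$)
$Z{\left(-3 \right)} E{\left(11,-5 \right)} 20 = \left(5 + \left(-3\right)^{2}\right) \left(5 + 5 \cdot 11\right) 20 = \left(5 + 9\right) \left(5 + 55\right) 20 = 14 \cdot 60 \cdot 20 = 840 \cdot 20 = 16800$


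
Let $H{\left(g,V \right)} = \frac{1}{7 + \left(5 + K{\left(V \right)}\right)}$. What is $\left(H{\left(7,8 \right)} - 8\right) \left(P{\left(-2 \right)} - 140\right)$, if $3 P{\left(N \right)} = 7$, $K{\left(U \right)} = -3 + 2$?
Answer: $\frac{11977}{11} \approx 1088.8$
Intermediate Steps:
$K{\left(U \right)} = -1$
$P{\left(N \right)} = \frac{7}{3}$ ($P{\left(N \right)} = \frac{1}{3} \cdot 7 = \frac{7}{3}$)
$H{\left(g,V \right)} = \frac{1}{11}$ ($H{\left(g,V \right)} = \frac{1}{7 + \left(5 - 1\right)} = \frac{1}{7 + 4} = \frac{1}{11}$)
$\left(H{\left(7,8 \right)} - 8\right) \left(P{\left(-2 \right)} - 140\right) = \left(\frac{1}{11} - 8\right) \left(\frac{7}{3} - 140\right) = \left(\frac{1}{11} - 8\right) \left(- \frac{413}{3}\right) = \left(- \frac{87}{11}\right) \left(- \frac{413}{3}\right) = \frac{11977}{11}$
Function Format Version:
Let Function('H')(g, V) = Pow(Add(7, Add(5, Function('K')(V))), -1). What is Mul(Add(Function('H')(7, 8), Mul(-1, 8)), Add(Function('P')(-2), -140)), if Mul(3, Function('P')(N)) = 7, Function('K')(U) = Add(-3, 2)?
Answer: Rational(11977, 11) ≈ 1088.8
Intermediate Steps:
Function('K')(U) = -1
Function('P')(N) = Rational(7, 3) (Function('P')(N) = Mul(Rational(1, 3), 7) = Rational(7, 3))
Function('H')(g, V) = Rational(1, 11) (Function('H')(g, V) = Pow(Add(7, Add(5, -1)), -1) = Pow(Add(7, 4), -1) = Pow(11, -1) = Rational(1, 11))
Mul(Add(Function('H')(7, 8), Mul(-1, 8)), Add(Function('P')(-2), -140)) = Mul(Add(Rational(1, 11), Mul(-1, 8)), Add(Rational(7, 3), -140)) = Mul(Add(Rational(1, 11), -8), Rational(-413, 3)) = Mul(Rational(-87, 11), Rational(-413, 3)) = Rational(11977, 11)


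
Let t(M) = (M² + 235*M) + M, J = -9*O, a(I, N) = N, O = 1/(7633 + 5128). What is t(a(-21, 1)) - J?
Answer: 3024366/12761 ≈ 237.00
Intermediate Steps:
O = 1/12761 ≈ 7.8364e-5
J = -9/12761 (J = -9*1/12761 = -9/12761 ≈ -0.00070527)
t(M) = M² + 236*M
t(a(-21, 1)) - J = 1*(236 + 1) - 1*(-9/12761) = 1*237 + 9/12761 = 237 + 9/12761 = 3024366/12761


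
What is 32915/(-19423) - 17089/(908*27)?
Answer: -1138863787/476174268 ≈ -2.3917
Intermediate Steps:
32915/(-19423) - 17089/(908*27) = 32915*(-1/19423) - 17089/24516 = -32915/19423 - 17089*1/24516 = -32915/19423 - 17089/24516 = -1138863787/476174268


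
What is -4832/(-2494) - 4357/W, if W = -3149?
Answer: 13041163/3926803 ≈ 3.3211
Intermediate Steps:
-4832/(-2494) - 4357/W = -4832/(-2494) - 4357/(-3149) = -4832*(-1/2494) - 4357*(-1/3149) = 2416/1247 + 4357/3149 = 13041163/3926803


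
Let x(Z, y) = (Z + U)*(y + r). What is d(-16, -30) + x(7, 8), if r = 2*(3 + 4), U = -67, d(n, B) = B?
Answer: -1350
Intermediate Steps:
r = 14 (r = 2*7 = 14)
x(Z, y) = (-67 + Z)*(14 + y) (x(Z, y) = (Z - 67)*(y + 14) = (-67 + Z)*(14 + y))
d(-16, -30) + x(7, 8) = -30 + (-938 - 67*8 + 14*7 + 7*8) = -30 + (-938 - 536 + 98 + 56) = -30 - 1320 = -1350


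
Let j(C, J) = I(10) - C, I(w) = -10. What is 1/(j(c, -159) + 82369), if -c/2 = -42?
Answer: 1/82275 ≈ 1.2154e-5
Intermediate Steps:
c = 84 (c = -2*(-42) = 84)
j(C, J) = -10 - C
1/(j(c, -159) + 82369) = 1/((-10 - 1*84) + 82369) = 1/((-10 - 84) + 82369) = 1/(-94 + 82369) = 1/82275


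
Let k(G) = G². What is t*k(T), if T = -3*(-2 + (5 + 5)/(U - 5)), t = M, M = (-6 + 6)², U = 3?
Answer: 0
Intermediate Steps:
M = 0 (M = 0² = 0)
t = 0
T = 21 (T = -3*(-2 + (5 + 5)/(3 - 5)) = -3*(-2 + 10/(-2)) = -3*(-2 + 10*(-½)) = -3*(-2 - 5) = -3*(-7) = 21)
t*k(T) = 0*21² = 0*441 = 0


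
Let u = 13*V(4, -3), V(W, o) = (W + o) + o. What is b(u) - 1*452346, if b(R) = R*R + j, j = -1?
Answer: -451671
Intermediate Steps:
V(W, o) = W + 2*o
u = -26 (u = 13*(4 + 2*(-3)) = 13*(4 - 6) = 13*(-2) = -26)
b(R) = -1 + R² (b(R) = R*R - 1 = R² - 1 = -1 + R²)
b(u) - 1*452346 = (-1 + (-26)²) - 1*452346 = (-1 + 676) - 452346 = 675 - 452346 = -451671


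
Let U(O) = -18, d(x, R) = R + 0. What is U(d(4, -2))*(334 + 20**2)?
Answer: -13212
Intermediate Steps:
d(x, R) = R
U(d(4, -2))*(334 + 20**2) = -18*(334 + 20**2) = -18*(334 + 400) = -18*734 = -13212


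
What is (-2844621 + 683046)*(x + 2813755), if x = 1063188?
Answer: -8380303065225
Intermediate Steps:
(-2844621 + 683046)*(x + 2813755) = (-2844621 + 683046)*(1063188 + 2813755) = -2161575*3876943 = -8380303065225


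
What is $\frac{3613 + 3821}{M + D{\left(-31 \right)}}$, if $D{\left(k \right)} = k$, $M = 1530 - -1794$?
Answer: $\frac{7434}{3293} \approx 2.2575$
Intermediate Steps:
$M = 3324$ ($M = 1530 + 1794 = 3324$)
$\frac{3613 + 3821}{M + D{\left(-31 \right)}} = \frac{3613 + 3821}{3324 - 31} = \frac{7434}{3293}$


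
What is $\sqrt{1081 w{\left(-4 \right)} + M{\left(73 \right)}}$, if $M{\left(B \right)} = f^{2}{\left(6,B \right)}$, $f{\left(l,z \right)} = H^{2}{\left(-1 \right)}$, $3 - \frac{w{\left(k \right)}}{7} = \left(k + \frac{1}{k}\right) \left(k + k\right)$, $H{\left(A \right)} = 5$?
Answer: $4 i \sqrt{14622} \approx 483.69 i$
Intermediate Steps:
$w{\left(k \right)} = 21 - 14 k \left(k + \frac{1}{k}\right)$ ($w{\left(k \right)} = 21 - 7 \left(k + \frac{1}{k}\right) \left(k + k\right) = 21 - 7 \left(k + \frac{1}{k}\right) 2 k = 21 - 7 \cdot 2 k \left(k + \frac{1}{k}\right) = 21 - 14 k \left(k + \frac{1}{k}\right)$)
$f{\left(l,z \right)} = 25$ ($f{\left(l,z \right)} = 5^{2} = 25$)
$M{\left(B \right)} = 625$ ($M{\left(B \right)} = 25^{2} = 625$)
$\sqrt{1081 w{\left(-4 \right)} + M{\left(73 \right)}} = \sqrt{1081 \left(7 - 14 \left(-4\right)^{2}\right) + 625} = \sqrt{1081 \left(7 - 224\right) + 625} = \sqrt{1081 \left(-217\right) + 625} = \sqrt{-234577 + 625} = \sqrt{-233952} = 4 i \sqrt{14622}$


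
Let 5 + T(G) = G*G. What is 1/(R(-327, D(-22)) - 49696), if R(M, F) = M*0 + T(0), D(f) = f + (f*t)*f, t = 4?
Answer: -1/49701 ≈ -2.0120e-5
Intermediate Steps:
D(f) = f + 4*f² (D(f) = f + (f*4)*f = f + (4*f)*f = f + 4*f²)
T(G) = -5 + G² (T(G) = -5 + G*G = -5 + G²)
R(M, F) = -5 (R(M, F) = M*0 + (-5 + 0²) = 0 + (-5 + 0) = 0 - 5 = -5)
1/(R(-327, D(-22)) - 49696) = 1/(-5 - 49696) = 1/(-49701) = -1/49701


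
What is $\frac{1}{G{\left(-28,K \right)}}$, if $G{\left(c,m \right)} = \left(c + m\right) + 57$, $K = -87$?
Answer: $- \frac{1}{58} \approx -0.017241$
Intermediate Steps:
$G{\left(c,m \right)} = 57 + c + m$
$\frac{1}{G{\left(-28,K \right)}} = \frac{1}{57 - 28 - 87} = \frac{1}{-58} = - \frac{1}{58}$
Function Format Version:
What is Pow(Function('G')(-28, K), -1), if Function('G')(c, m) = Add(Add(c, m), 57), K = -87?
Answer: Rational(-1, 58) ≈ -0.017241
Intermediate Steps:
Function('G')(c, m) = Add(57, c, m)
Pow(Function('G')(-28, K), -1) = Pow(Add(57, -28, -87), -1) = Pow(-58, -1) = Rational(-1, 58)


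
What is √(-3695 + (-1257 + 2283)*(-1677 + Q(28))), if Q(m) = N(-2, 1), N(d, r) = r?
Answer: I*√1723271 ≈ 1312.7*I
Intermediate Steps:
Q(m) = 1
√(-3695 + (-1257 + 2283)*(-1677 + Q(28))) = √(-3695 + (-1257 + 2283)*(-1677 + 1)) = √(-3695 + 1026*(-1676)) = √(-3695 - 1719576) = √(-1723271) = I*√1723271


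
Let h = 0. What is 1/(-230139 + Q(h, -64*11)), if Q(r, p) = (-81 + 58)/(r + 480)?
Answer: -480/110466743 ≈ -4.3452e-6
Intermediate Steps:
Q(r, p) = -23/(480 + r)
1/(-230139 + Q(h, -64*11)) = 1/(-230139 - 23/(480 + 0)) = 1/(-230139 - 23/480) = 1/(-110466743/480) = -480/110466743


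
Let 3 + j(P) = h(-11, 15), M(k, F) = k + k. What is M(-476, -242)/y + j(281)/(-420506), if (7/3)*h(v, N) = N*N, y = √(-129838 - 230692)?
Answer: -327/1471771 + 476*I*√360530/180265 ≈ -0.00022218 + 1.5855*I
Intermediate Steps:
M(k, F) = 2*k
y = I*√360530 (y = √(-360530) = I*√360530 ≈ 600.44*I)
h(v, N) = 3*N²/7 (h(v, N) = 3*(N*N)/7 = 3*N²/7)
j(P) = 654/7 (j(P) = -3 + (3/7)*15² = -3 + (3/7)*225 = -3 + 675/7 = 654/7)
M(-476, -242)/y + j(281)/(-420506) = (2*(-476))/((I*√360530)) + (654/7)/(-420506) = -(-476)*I*√360530/180265 + (654/7)*(-1/420506) = 476*I*√360530/180265 - 327/1471771 = -327/1471771 + 476*I*√360530/180265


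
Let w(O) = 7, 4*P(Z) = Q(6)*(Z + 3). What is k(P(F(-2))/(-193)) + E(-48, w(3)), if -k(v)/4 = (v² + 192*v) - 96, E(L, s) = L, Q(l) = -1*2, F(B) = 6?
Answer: 11848575/37249 ≈ 318.09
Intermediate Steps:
Q(l) = -2
P(Z) = -3/2 - Z/2 (P(Z) = (-2*(Z + 3))/4 = (-2*(3 + Z))/4 = (-6 - 2*Z)/4 = -3/2 - Z/2)
k(v) = 384 - 768*v - 4*v² (k(v) = -4*((v² + 192*v) - 96) = -4*(-96 + v² + 192*v) = 384 - 768*v - 4*v²)
k(P(F(-2))/(-193)) + E(-48, w(3)) = (384 - 768*(-3/2 - ½*6)/(-193) - 4*(-3/2 - ½*6)²/37249) - 48 = (384 - 768*(-3/2 - 3)*(-1)/193 - 4*(-3/2 - 3)²/37249) - 48 = (384 - (-3456)*(-1)/193 - 4*(-9/2*(-1/193))²) - 48 = (384 - 768*9/386 - 4*(9/386)²) - 48 = (384 - 3456/193 - 4*81/148996) - 48 = (384 - 3456/193 - 81/37249) - 48 = 13636527/37249 - 48 = 11848575/37249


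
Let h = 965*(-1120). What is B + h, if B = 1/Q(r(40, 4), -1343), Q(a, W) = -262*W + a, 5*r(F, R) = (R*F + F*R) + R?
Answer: -1901834043195/1759654 ≈ -1.0808e+6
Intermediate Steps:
r(F, R) = R/5 + 2*F*R/5 (r(F, R) = ((R*F + F*R) + R)/5 = ((F*R + F*R) + R)/5 = (2*F*R + R)/5 = (R + 2*F*R)/5 = R/5 + 2*F*R/5)
Q(a, W) = a - 262*W
h = -1080800
B = 5/1759654 (B = 1/((⅕)*4*(1 + 2*40) - 262*(-1343)) = 1/((⅕)*4*(1 + 80) + 351866) = 1/((⅕)*4*81 + 351866) = 1/(324/5 + 351866) = 1/(1759654/5) = 5/1759654 ≈ 2.8415e-6)
B + h = 5/1759654 - 1080800 = -1901834043195/1759654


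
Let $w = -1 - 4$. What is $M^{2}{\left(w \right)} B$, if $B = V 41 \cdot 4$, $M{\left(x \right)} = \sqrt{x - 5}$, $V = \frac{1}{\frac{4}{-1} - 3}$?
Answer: $\frac{1640}{7} \approx 234.29$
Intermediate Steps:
$w = -5$ ($w = -1 - 4 = -5$)
$V = - \frac{1}{7}$ ($V = \frac{1}{4 \left(-1\right) - 3} = \frac{1}{-4 - 3} = \frac{1}{-7} = - \frac{1}{7} \approx -0.14286$)
$M{\left(x \right)} = \sqrt{-5 + x}$
$B = - \frac{164}{7}$ ($B = - \frac{41 \cdot 4}{7} = \left(- \frac{1}{7}\right) 164 = - \frac{164}{7} \approx -23.429$)
$M^{2}{\left(w \right)} B = \left(\sqrt{-5 - 5}\right)^{2} \left(- \frac{164}{7}\right) = \left(\sqrt{-10}\right)^{2} \left(- \frac{164}{7}\right) = \left(i \sqrt{10}\right)^{2} \left(- \frac{164}{7}\right) = \left(-10\right) \left(- \frac{164}{7}\right) = \frac{1640}{7}$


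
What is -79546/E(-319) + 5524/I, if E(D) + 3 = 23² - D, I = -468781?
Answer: -37294321206/396119945 ≈ -94.149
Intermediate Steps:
E(D) = 526 - D (E(D) = -3 + (23² - D) = -3 + (529 - D) = 526 - D)
-79546/E(-319) + 5524/I = -79546/(526 - 1*(-319)) + 5524/(-468781) = -79546/(526 + 319) + 5524*(-1/468781) = -79546/845 - 5524/468781 = -37294321206/396119945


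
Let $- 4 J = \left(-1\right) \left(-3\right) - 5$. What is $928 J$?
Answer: $464$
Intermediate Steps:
$J = \frac{1}{2}$ ($J = - \frac{\left(-1\right) \left(-3\right) - 5}{4} = - \frac{3 - 5}{4} = \left(- \frac{1}{4}\right) \left(-2\right) = \frac{1}{2} \approx 0.5$)
$928 J = 928 \cdot \frac{1}{2} = 464$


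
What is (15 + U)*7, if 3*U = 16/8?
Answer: 329/3 ≈ 109.67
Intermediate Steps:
U = ⅔ (U = (16/8)/3 = (16*(⅛))/3 = (⅓)*2 = ⅔ ≈ 0.66667)
(15 + U)*7 = (15 + ⅔)*7 = (47/3)*7 = 329/3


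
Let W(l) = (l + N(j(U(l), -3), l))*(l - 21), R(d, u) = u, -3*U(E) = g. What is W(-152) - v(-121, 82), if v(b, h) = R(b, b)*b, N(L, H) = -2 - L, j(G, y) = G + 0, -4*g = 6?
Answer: 24175/2 ≈ 12088.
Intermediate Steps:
g = -3/2 (g = -¼*6 = -3/2 ≈ -1.5000)
U(E) = ½ (U(E) = -⅓*(-3/2) = ½)
j(G, y) = G
v(b, h) = b² (v(b, h) = b*b = b²)
W(l) = (-21 + l)*(-5/2 + l) (W(l) = (l + (-2 - 1*½))*(l - 21) = (l + (-2 - ½))*(-21 + l) = (l - 5/2)*(-21 + l) = (-5/2 + l)*(-21 + l) = (-21 + l)*(-5/2 + l))
W(-152) - v(-121, 82) = (105/2 + (-152)² - 47/2*(-152)) - 1*(-121)² = (105/2 + 23104 + 3572) - 1*14641 = 53457/2 - 14641 = 24175/2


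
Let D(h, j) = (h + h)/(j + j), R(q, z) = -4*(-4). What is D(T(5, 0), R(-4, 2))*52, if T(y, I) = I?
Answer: 0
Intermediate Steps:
R(q, z) = 16
D(h, j) = h/j (D(h, j) = (2*h)/((2*j)) = (2*h)*(1/(2*j)) = h/j)
D(T(5, 0), R(-4, 2))*52 = (0/16)*52 = (0*(1/16))*52 = 0*52 = 0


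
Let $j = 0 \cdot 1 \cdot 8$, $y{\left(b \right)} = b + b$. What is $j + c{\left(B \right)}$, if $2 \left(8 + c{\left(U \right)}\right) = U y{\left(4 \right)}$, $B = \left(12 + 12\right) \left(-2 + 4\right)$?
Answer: $184$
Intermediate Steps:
$y{\left(b \right)} = 2 b$
$j = 0$ ($j = 0 \cdot 8 = 0$)
$B = 48$ ($B = 24 \cdot 2 = 48$)
$c{\left(U \right)} = -8 + 4 U$ ($c{\left(U \right)} = -8 + \frac{U 2 \cdot 4}{2} = -8 + \frac{U 8}{2} = -8 + \frac{8 U}{2} = -8 + 4 U$)
$j + c{\left(B \right)} = 0 + \left(-8 + 4 \cdot 48\right) = 0 + \left(-8 + 192\right) = 0 + 184 = 184$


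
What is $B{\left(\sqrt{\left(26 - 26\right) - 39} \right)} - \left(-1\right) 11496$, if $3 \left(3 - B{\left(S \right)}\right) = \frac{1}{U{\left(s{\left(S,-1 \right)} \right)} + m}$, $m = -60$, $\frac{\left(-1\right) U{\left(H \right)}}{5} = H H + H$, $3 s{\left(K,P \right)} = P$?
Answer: $\frac{6094473}{530} \approx 11499.0$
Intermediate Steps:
$s{\left(K,P \right)} = \frac{P}{3}$
$U{\left(H \right)} = - 5 H - 5 H^{2}$ ($U{\left(H \right)} = - 5 \left(H H + H\right) = - 5 \left(H^{2} + H\right) = - 5 \left(H + H^{2}\right) = - 5 H - 5 H^{2}$)
$B{\left(S \right)} = \frac{1593}{530}$ ($B{\left(S \right)} = 3 - \frac{1}{3 \left(- 5 \cdot \frac{1}{3} \left(-1\right) \left(1 + \frac{1}{3} \left(-1\right)\right) - 60\right)} = 3 - \frac{1}{3 \left(\left(-5\right) \left(- \frac{1}{3}\right) \left(1 - \frac{1}{3}\right) - 60\right)} = 3 - \frac{1}{3 \left(\left(-5\right) \left(- \frac{1}{3}\right) \frac{2}{3} - 60\right)} = 3 - \frac{1}{3 \left(\frac{10}{9} - 60\right)} = 3 - \frac{1}{3 \left(- \frac{530}{9}\right)} = 3 - - \frac{3}{530} = 3 + \frac{3}{530} = \frac{1593}{530}$)
$B{\left(\sqrt{\left(26 - 26\right) - 39} \right)} - \left(-1\right) 11496 = \frac{1593}{530} - \left(-1\right) 11496 = \frac{1593}{530} - -11496 = \frac{1593}{530} + 11496 = \frac{6094473}{530}$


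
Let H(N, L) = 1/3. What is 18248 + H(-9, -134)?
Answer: 54745/3 ≈ 18248.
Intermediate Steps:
H(N, L) = 1/3
18248 + H(-9, -134) = 18248 + 1/3 = 54745/3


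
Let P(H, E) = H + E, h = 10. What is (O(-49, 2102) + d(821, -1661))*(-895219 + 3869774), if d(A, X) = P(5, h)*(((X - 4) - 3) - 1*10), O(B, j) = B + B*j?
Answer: -381388518435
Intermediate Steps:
P(H, E) = E + H
d(A, X) = -255 + 15*X (d(A, X) = (10 + 5)*(((X - 4) - 3) - 1*10) = 15*(((-4 + X) - 3) - 10) = 15*((-7 + X) - 10) = 15*(-17 + X) = -255 + 15*X)
(O(-49, 2102) + d(821, -1661))*(-895219 + 3869774) = (-49*(1 + 2102) + (-255 + 15*(-1661)))*(-895219 + 3869774) = (-49*2103 + (-255 - 24915))*2974555 = (-103047 - 25170)*2974555 = -128217*2974555 = -381388518435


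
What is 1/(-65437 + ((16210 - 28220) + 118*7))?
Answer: -1/76621 ≈ -1.3051e-5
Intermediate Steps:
1/(-65437 + ((16210 - 28220) + 118*7)) = 1/(-65437 + (-12010 + 826)) = 1/(-65437 - 11184) = 1/(-76621) = -1/76621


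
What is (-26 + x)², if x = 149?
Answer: 15129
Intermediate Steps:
(-26 + x)² = (-26 + 149)² = 123² = 15129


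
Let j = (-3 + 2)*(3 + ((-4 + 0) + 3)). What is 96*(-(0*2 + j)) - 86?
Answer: 106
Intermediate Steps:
j = -2 (j = -(3 + (-4 + 3)) = -(3 - 1) = -1*2 = -2)
96*(-(0*2 + j)) - 86 = 96*(-(0*2 - 2)) - 86 = 96*(-(0 - 2)) - 86 = 96*(-1*(-2)) - 86 = 96*2 - 86 = 192 - 86 = 106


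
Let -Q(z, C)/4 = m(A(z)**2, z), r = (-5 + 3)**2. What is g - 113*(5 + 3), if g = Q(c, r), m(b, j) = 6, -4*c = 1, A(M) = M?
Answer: -928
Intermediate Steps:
r = 4 (r = (-2)**2 = 4)
c = -1/4 (c = -1/4*1 = -1/4 ≈ -0.25000)
Q(z, C) = -24 (Q(z, C) = -4*6 = -24)
g = -24
g - 113*(5 + 3) = -24 - 113*(5 + 3) = -24 - 904 = -928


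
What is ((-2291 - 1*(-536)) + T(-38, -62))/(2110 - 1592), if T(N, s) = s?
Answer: -1817/518 ≈ -3.5077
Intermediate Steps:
((-2291 - 1*(-536)) + T(-38, -62))/(2110 - 1592) = ((-2291 - 1*(-536)) - 62)/(2110 - 1592) = ((-2291 + 536) - 62)/518 = (-1755 - 62)*(1/518) = -1817*1/518 = -1817/518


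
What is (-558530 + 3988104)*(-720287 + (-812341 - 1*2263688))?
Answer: -13019746649384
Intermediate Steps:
(-558530 + 3988104)*(-720287 + (-812341 - 1*2263688)) = 3429574*(-720287 + (-812341 - 2263688)) = 3429574*(-720287 - 3076029) = 3429574*(-3796316) = -13019746649384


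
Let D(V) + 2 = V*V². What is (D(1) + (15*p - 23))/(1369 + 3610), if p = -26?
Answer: -414/4979 ≈ -0.083149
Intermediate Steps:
D(V) = -2 + V³ (D(V) = -2 + V*V² = -2 + V³)
(D(1) + (15*p - 23))/(1369 + 3610) = ((-2 + 1³) + (15*(-26) - 23))/(1369 + 3610) = ((-2 + 1) + (-390 - 23))/4979 = (-1 - 413)*(1/4979) = -414*1/4979 = -414/4979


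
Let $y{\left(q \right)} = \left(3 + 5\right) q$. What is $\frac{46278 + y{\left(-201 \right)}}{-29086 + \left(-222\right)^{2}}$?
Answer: $\frac{22335}{10099} \approx 2.2116$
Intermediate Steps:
$y{\left(q \right)} = 8 q$
$\frac{46278 + y{\left(-201 \right)}}{-29086 + \left(-222\right)^{2}} = \frac{46278 + 8 \left(-201\right)}{-29086 + \left(-222\right)^{2}} = \frac{46278 - 1608}{-29086 + 49284} = \frac{44670}{20198} = 44670 \cdot \frac{1}{20198} = \frac{22335}{10099}$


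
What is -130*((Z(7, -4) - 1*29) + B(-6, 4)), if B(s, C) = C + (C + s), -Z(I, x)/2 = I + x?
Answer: 4290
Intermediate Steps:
Z(I, x) = -2*I - 2*x (Z(I, x) = -2*(I + x) = -2*I - 2*x)
B(s, C) = s + 2*C
-130*((Z(7, -4) - 1*29) + B(-6, 4)) = -130*(((-2*7 - 2*(-4)) - 1*29) + (-6 + 2*4)) = -130*(((-14 + 8) - 29) + (-6 + 8)) = -130*((-6 - 29) + 2) = -130*(-35 + 2) = -130*(-33) = 4290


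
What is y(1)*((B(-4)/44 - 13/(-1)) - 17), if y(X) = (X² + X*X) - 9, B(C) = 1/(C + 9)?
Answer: 6153/220 ≈ 27.968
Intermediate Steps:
B(C) = 1/(9 + C)
y(X) = -9 + 2*X² (y(X) = (X² + X²) - 9 = 2*X² - 9 = -9 + 2*X²)
y(1)*((B(-4)/44 - 13/(-1)) - 17) = (-9 + 2*1²)*((1/((9 - 4)*44) - 13/(-1)) - 17) = (-9 + 2*1)*(((1/44)/5 - 13*(-1)) - 17) = (-9 + 2)*(((⅕)*(1/44) + 13) - 17) = -7*((1/220 + 13) - 17) = -7*(2861/220 - 17) = -7*(-879/220) = 6153/220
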